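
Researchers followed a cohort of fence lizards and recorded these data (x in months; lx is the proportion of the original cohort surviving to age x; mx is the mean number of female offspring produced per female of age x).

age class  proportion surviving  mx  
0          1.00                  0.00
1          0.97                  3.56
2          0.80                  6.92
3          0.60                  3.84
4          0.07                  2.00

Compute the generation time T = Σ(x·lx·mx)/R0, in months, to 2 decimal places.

1.92

lx·mx: 0, 3.4532, 5.536, 2.304, 0.14 → R0 = 11.4332
x·lx·mx: 0, 3.4532, 11.072, 6.912, 0.56 → Σ = 21.9972
T = 21.9972 / 11.4332 = 1.923976… → 1.92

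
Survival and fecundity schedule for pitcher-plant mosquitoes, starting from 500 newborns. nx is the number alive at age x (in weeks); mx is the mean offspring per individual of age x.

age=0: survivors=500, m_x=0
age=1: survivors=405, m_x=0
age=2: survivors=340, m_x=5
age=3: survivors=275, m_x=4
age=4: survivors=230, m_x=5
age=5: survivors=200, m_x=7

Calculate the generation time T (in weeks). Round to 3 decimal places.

3.421

lx = nx/n0 = nx/500: 1, 0.81, 0.68, 0.55, 0.46, 0.4
lx·mx: 0, 0, 3.4, 2.2, 2.3, 2.8 → R0 = 10.7
x·lx·mx: 0, 0, 6.8, 6.6, 9.2, 14 → Σ = 36.6
T = 36.6 / 10.7 = 3.420561… → 3.421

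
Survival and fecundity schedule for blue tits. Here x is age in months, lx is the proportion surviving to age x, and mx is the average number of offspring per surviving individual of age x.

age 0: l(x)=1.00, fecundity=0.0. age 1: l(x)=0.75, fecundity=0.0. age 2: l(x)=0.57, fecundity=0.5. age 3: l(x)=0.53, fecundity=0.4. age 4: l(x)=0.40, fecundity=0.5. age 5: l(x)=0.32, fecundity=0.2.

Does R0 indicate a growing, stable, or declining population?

declining

R0 = Σ lx·mx = 0 + 0 + 0.285 + 0.212 + 0.2 + 0.064 = 0.761
R0 < 1, so the population is declining.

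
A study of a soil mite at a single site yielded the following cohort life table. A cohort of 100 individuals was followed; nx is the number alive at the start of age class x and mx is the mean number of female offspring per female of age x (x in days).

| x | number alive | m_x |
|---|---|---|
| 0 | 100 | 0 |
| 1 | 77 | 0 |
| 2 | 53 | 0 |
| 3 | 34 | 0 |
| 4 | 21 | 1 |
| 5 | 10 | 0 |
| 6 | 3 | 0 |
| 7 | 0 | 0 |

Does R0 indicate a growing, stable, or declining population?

declining

lx = nx/n0 = nx/100: 1, 0.77, 0.53, 0.34, 0.21, 0.1, 0.03, 0
R0 = Σ lx·mx = 0 + 0 + 0 + 0 + 0.21 + 0 + 0 + 0 = 0.21
R0 < 1, so the population is declining.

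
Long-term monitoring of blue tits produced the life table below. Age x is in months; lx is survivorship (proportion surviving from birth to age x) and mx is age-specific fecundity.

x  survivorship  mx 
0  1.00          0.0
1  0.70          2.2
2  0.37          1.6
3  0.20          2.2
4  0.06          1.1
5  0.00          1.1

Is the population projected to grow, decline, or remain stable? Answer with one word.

growing

R0 = Σ lx·mx = 0 + 1.54 + 0.592 + 0.44 + 0.066 + 0 = 2.638
R0 > 1, so the population is growing.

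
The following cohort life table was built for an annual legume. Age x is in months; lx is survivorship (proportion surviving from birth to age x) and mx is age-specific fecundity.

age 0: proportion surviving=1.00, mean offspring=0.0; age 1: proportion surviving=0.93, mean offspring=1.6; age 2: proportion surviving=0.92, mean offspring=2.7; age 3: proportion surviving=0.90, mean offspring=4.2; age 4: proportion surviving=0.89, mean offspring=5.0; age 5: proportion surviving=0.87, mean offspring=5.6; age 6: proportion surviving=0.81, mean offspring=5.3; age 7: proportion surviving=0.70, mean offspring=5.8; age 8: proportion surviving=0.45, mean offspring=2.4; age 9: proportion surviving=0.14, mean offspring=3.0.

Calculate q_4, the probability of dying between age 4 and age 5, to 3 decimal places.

q_4 = (l_4 − l_5) / l_4 = (0.89 − 0.87) / 0.89
     = 0.02 / 0.89 = 0.022472… → 0.022

0.022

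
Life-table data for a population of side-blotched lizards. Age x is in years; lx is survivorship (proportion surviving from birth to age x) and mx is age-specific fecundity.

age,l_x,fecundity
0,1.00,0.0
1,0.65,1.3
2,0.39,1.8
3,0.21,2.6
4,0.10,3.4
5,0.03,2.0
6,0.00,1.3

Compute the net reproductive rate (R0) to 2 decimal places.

2.49

lx·mx by age: 0, 0.845, 0.702, 0.546, 0.34, 0.06, 0
R0 = Σ lx·mx = 2.493 → 2.49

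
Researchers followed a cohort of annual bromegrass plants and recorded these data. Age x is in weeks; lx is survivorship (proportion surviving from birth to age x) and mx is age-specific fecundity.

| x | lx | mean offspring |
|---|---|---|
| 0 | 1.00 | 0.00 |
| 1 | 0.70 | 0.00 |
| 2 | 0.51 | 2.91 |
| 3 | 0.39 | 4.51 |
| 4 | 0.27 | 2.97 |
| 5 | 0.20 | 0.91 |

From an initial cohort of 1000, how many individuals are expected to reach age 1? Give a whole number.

Expected survivors = N0 · l_1 = 1000 × 0.70 = 700 → 700

700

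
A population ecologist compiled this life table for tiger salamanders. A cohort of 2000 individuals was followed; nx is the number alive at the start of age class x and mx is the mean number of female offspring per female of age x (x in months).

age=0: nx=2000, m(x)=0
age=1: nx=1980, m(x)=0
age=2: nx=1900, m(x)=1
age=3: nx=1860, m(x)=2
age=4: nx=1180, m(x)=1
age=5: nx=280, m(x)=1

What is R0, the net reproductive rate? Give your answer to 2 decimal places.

3.54

lx = nx/n0 = nx/2000: 1, 0.99, 0.95, 0.93, 0.59, 0.14
lx·mx by age: 0, 0, 0.95, 1.86, 0.59, 0.14
R0 = Σ lx·mx = 3.54 → 3.54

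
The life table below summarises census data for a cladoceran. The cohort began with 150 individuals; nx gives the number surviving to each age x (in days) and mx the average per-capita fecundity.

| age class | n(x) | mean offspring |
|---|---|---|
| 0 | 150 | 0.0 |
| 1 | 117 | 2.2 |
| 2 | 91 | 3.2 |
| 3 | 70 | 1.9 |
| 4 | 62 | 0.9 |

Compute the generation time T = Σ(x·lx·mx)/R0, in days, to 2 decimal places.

lx = nx/n0 = nx/150: 1, 0.78, 0.60667…, 0.46667…, 0.41333…
lx·mx: 0, 1.716, 1.941333…, 0.886667…, 0.372… → R0 = 4.916…
x·lx·mx: 0, 1.716, 3.882667…, 2.66…, 1.488… → Σ = 9.746667…
T = 9.746667… / 4.916… = 1.982642… → 1.98

1.98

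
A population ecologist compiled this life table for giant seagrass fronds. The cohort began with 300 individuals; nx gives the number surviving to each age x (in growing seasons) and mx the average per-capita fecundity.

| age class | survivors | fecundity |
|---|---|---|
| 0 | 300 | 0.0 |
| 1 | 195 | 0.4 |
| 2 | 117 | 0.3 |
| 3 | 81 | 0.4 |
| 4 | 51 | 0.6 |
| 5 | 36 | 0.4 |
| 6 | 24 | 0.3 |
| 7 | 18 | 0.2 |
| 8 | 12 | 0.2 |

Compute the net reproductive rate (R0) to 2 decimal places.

lx = nx/n0 = nx/300: 1, 0.65, 0.39, 0.27, 0.17, 0.12, 0.08, 0.06, 0.04
lx·mx by age: 0, 0.26, 0.117, 0.108, 0.102, 0.048, 0.024, 0.012, 0.008
R0 = Σ lx·mx = 0.679 → 0.68

0.68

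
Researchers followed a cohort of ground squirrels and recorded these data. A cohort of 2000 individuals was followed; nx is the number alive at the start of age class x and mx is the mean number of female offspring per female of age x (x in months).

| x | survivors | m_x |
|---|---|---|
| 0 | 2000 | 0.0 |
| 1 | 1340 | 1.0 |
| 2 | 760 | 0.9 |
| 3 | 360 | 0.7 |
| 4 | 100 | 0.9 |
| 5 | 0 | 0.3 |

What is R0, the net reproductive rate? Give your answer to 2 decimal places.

lx = nx/n0 = nx/2000: 1, 0.67, 0.38, 0.18, 0.05, 0
lx·mx by age: 0, 0.67, 0.342, 0.126, 0.045, 0
R0 = Σ lx·mx = 1.183 → 1.18

1.18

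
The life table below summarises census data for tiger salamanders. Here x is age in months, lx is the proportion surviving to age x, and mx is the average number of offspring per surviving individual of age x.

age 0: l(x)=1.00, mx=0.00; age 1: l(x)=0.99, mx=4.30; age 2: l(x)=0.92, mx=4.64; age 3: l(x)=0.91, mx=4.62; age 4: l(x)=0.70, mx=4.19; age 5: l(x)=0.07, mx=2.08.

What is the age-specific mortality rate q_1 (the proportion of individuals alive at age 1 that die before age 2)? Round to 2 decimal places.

0.07

q_1 = (l_1 − l_2) / l_1 = (0.99 − 0.92) / 0.99
     = 0.07 / 0.99 = 0.070707… → 0.07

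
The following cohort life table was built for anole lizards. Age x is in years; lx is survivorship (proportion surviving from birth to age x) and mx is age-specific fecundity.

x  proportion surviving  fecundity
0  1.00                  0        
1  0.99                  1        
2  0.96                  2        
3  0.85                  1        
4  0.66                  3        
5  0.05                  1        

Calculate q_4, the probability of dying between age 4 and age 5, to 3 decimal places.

q_4 = (l_4 − l_5) / l_4 = (0.66 − 0.05) / 0.66
     = 0.61 / 0.66 = 0.924242… → 0.924

0.924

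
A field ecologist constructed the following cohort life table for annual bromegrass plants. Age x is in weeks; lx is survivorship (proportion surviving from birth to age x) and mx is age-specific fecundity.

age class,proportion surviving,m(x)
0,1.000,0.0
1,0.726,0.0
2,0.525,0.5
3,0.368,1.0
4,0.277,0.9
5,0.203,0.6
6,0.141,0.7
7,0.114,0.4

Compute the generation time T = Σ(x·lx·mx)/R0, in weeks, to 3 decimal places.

lx·mx: 0, 0, 0.2625, 0.368, 0.2493, 0.1218, 0.0987, 0.0456 → R0 = 1.1459
x·lx·mx: 0, 0, 0.525, 1.104, 0.9972, 0.609, 0.5922, 0.3192 → Σ = 4.1466
T = 4.1466 / 1.1459 = 3.61864… → 3.619

3.619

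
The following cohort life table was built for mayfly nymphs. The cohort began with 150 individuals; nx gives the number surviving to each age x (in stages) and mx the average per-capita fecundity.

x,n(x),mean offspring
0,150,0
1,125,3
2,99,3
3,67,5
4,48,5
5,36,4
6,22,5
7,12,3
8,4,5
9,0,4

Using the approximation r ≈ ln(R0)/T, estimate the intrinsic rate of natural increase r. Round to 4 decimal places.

lx = nx/n0 = nx/150: 1, 0.83333…, 0.66, 0.44667…, 0.32, 0.24, 0.14667…, 0.08, 0.02667…, 0
R0 = Σ lx·mx = 0 + 2.5… + 1.98 + 2.23333… + 1.6 + 0.96 + 0.73333… + 0.24 + 0.13333… + 0 = 10.38…
Σ x·lx·mx = 31.506667…; T = 31.506667…/10.38… = 3.03532…
r ≈ ln(R0)/T = ln(10.38…)/3.03532… = 0.770883… → 0.7709

0.7709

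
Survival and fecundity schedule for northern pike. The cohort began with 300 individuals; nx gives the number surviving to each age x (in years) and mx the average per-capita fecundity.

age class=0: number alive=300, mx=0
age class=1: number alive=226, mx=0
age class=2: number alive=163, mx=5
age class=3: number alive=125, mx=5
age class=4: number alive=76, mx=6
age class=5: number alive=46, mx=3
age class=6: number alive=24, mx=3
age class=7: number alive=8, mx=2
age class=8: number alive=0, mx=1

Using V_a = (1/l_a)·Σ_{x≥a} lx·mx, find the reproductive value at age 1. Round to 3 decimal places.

9.389

lx = nx/n0 = nx/300: 1, 0.75333…, 0.54333…, 0.41667…, 0.25333…, 0.15333…, 0.08, 0.02667…, 0
lx·mx for x ≥ 1: 0, 2.716667…, 2.083333…, 1.52…, 0.46…, 0.24, 0.053333…, 0 → sum = 7.073333…
V_1 = 7.073333… / l_1 = 7.073333… / 0.753333… = 9.389381… → 9.389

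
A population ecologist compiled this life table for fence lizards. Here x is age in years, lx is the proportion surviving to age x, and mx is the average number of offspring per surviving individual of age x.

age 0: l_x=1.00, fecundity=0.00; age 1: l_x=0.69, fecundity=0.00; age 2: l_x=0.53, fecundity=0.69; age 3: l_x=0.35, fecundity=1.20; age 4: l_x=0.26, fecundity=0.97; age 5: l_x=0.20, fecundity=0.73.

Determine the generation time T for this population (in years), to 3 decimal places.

lx·mx: 0, 0, 0.3657, 0.42, 0.2522, 0.146 → R0 = 1.1839
x·lx·mx: 0, 0, 0.7314, 1.26, 1.0088, 0.73 → Σ = 3.7302
T = 3.7302 / 1.1839 = 3.150773… → 3.151

3.151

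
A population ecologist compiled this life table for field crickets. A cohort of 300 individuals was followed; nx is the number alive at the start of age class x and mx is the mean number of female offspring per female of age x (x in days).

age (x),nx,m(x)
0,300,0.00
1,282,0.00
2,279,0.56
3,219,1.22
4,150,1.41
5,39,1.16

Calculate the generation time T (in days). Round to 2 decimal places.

3.21

lx = nx/n0 = nx/300: 1, 0.94, 0.93, 0.73, 0.5, 0.13
lx·mx: 0, 0, 0.5208, 0.8906, 0.705, 0.1508 → R0 = 2.2672
x·lx·mx: 0, 0, 1.0416, 2.6718, 2.82, 0.754 → Σ = 7.2874
T = 7.2874 / 2.2672 = 3.214273… → 3.21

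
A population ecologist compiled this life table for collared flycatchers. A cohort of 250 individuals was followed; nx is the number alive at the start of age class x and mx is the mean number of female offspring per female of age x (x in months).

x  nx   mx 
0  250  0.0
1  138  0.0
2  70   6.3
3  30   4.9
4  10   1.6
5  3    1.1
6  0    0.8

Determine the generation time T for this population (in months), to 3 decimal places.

lx = nx/n0 = nx/250: 1, 0.552, 0.28, 0.12, 0.04, 0.012, 0
lx·mx: 0, 0, 1.764, 0.588, 0.064, 0.0132, 0 → R0 = 2.4292
x·lx·mx: 0, 0, 3.528, 1.764, 0.256, 0.066, 0 → Σ = 5.614
T = 5.614 / 2.4292 = 2.311049… → 2.311

2.311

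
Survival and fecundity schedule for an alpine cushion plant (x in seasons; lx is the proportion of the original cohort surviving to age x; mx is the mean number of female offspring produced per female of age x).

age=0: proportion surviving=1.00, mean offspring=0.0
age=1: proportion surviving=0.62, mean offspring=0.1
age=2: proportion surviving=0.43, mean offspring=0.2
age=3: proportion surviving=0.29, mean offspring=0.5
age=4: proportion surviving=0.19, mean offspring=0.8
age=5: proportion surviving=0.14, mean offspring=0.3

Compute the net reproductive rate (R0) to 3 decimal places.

lx·mx by age: 0, 0.062, 0.086, 0.145, 0.152, 0.042
R0 = Σ lx·mx = 0.487 → 0.487

0.487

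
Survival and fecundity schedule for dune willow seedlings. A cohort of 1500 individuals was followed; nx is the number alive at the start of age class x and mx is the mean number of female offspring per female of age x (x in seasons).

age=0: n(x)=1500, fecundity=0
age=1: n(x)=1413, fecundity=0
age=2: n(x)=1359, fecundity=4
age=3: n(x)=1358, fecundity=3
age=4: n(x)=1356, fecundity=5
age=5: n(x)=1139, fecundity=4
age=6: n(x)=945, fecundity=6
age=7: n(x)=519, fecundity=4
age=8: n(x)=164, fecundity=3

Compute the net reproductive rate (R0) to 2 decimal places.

lx = nx/n0 = nx/1500: 1, 0.942, 0.906, 0.90533…, 0.904, 0.75933…, 0.63, 0.346, 0.10933…
lx·mx by age: 0, 0, 3.624, 2.716…, 4.52, 3.037333…, 3.78, 1.384, 0.328…
R0 = Σ lx·mx = 19.389333… → 19.39

19.39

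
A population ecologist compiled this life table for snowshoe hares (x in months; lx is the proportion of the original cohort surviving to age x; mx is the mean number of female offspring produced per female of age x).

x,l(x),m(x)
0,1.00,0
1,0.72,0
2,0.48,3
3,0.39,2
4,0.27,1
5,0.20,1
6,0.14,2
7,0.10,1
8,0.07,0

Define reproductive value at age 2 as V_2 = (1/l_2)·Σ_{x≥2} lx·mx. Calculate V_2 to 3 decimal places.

lx·mx for x ≥ 2: 1.44, 0.78, 0.27, 0.2, 0.28, 0.1, 0 → sum = 3.07
V_2 = 3.07 / l_2 = 3.07 / 0.48 = 6.395833… → 6.396

6.396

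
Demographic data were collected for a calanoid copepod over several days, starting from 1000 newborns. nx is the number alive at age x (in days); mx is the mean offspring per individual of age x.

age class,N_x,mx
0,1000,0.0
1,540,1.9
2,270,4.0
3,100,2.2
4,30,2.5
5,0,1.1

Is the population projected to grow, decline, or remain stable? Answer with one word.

lx = nx/n0 = nx/1000: 1, 0.54, 0.27, 0.1, 0.03, 0
R0 = Σ lx·mx = 0 + 1.026 + 1.08 + 0.22 + 0.075 + 0 = 2.401
R0 > 1, so the population is growing.

growing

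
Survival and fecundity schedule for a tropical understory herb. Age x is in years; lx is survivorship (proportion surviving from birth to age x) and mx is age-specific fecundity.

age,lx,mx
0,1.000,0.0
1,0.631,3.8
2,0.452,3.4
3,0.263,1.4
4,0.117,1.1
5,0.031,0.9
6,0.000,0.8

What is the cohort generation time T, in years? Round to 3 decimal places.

1.621

lx·mx: 0, 2.3978, 1.5368, 0.3682, 0.1287, 0.0279, 0 → R0 = 4.4594
x·lx·mx: 0, 2.3978, 3.0736, 1.1046, 0.5148, 0.1395, 0 → Σ = 7.2303
T = 7.2303 / 4.4594 = 1.621362… → 1.621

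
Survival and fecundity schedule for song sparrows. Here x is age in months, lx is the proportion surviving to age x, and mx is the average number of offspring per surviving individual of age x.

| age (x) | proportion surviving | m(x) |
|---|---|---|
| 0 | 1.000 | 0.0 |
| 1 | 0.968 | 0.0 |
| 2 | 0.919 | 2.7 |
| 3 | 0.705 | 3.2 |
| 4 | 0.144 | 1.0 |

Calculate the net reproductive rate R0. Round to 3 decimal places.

lx·mx by age: 0, 0, 2.4813, 2.256, 0.144
R0 = Σ lx·mx = 4.8813 → 4.881

4.881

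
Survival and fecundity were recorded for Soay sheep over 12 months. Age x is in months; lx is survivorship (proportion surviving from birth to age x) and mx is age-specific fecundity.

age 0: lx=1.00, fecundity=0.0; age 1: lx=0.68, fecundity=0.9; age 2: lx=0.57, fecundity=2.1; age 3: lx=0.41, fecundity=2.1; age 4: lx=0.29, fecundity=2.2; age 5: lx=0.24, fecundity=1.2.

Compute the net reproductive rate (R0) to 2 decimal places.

3.60

lx·mx by age: 0, 0.612, 1.197, 0.861, 0.638, 0.288
R0 = Σ lx·mx = 3.596 → 3.60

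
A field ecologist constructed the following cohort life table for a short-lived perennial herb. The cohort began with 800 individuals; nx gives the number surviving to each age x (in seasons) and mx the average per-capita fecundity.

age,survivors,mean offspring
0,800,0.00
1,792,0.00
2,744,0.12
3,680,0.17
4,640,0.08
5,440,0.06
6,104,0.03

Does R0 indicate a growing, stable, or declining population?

lx = nx/n0 = nx/800: 1, 0.99, 0.93, 0.85, 0.8, 0.55, 0.13
R0 = Σ lx·mx = 0 + 0 + 0.1116 + 0.1445 + 0.064 + 0.033 + 0.0039 = 0.357
R0 < 1, so the population is declining.

declining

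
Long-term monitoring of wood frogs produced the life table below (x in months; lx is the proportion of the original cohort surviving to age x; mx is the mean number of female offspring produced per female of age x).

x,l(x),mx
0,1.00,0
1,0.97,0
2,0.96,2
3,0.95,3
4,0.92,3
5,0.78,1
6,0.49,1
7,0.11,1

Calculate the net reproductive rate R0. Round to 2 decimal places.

8.91

lx·mx by age: 0, 0, 1.92, 2.85, 2.76, 0.78, 0.49, 0.11
R0 = Σ lx·mx = 8.91 → 8.91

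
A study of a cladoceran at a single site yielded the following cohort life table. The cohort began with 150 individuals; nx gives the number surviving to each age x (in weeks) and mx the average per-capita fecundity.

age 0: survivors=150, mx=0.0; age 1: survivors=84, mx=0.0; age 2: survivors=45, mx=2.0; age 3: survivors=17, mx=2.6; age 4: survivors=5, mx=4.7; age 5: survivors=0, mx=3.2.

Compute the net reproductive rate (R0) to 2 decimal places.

lx = nx/n0 = nx/150: 1, 0.56, 0.3, 0.11333…, 0.03333…, 0
lx·mx by age: 0, 0, 0.6, 0.294667…, 0.156667…, 0
R0 = Σ lx·mx = 1.051333… → 1.05

1.05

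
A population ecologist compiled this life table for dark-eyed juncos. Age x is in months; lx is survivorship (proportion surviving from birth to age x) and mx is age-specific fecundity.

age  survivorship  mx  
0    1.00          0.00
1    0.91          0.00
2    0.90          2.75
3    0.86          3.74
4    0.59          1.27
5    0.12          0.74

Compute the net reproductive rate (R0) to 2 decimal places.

6.53

lx·mx by age: 0, 0, 2.475, 3.2164, 0.7493, 0.0888
R0 = Σ lx·mx = 6.5295 → 6.53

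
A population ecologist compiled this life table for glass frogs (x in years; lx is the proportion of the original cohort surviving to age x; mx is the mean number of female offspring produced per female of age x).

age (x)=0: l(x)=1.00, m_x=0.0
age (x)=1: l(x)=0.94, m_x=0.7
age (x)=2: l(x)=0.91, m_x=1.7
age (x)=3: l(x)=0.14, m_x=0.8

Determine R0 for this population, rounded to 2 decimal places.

lx·mx by age: 0, 0.658, 1.547, 0.112
R0 = Σ lx·mx = 2.317 → 2.32

2.32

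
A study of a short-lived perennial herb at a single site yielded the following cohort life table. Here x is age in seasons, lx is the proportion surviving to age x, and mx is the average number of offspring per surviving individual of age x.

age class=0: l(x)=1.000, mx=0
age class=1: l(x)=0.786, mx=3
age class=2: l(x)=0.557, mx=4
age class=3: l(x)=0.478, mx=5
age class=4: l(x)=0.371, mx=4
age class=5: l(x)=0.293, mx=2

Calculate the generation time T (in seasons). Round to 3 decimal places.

lx·mx: 0, 2.358, 2.228, 2.39, 1.484, 0.586 → R0 = 9.046
x·lx·mx: 0, 2.358, 4.456, 7.17, 5.936, 2.93 → Σ = 22.85
T = 22.85 / 9.046 = 2.525978… → 2.526

2.526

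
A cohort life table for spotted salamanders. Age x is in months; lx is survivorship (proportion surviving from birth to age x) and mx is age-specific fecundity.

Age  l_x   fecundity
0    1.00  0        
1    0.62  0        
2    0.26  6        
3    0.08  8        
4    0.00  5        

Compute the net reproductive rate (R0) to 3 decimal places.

2.200

lx·mx by age: 0, 0, 1.56, 0.64, 0
R0 = Σ lx·mx = 2.2 → 2.200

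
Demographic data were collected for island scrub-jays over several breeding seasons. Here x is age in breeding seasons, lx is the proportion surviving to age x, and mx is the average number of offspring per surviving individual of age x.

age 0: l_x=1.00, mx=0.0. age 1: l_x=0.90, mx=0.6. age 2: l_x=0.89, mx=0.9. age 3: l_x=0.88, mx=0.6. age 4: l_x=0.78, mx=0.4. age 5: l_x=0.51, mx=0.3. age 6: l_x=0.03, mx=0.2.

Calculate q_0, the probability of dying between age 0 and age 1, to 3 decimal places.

q_0 = (l_0 − l_1) / l_0 = (1 − 0.9) / 1
     = 0.1 / 1 = 0.1 → 0.100

0.100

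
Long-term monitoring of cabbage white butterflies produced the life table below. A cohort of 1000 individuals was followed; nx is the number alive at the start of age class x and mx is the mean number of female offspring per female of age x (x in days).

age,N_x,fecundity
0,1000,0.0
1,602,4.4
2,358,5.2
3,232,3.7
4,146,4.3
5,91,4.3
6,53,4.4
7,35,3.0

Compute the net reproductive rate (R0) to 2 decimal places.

lx = nx/n0 = nx/1000: 1, 0.602, 0.358, 0.232, 0.146, 0.091, 0.053, 0.035
lx·mx by age: 0, 2.6488, 1.8616, 0.8584, 0.6278, 0.3913, 0.2332, 0.105
R0 = Σ lx·mx = 6.7261 → 6.73

6.73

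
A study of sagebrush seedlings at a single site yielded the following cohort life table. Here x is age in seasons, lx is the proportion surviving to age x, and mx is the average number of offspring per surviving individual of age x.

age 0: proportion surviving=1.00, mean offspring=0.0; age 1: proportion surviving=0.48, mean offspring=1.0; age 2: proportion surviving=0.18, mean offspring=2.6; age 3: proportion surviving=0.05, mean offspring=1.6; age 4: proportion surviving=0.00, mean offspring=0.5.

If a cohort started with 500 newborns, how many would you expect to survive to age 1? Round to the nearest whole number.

Expected survivors = N0 · l_1 = 500 × 0.48 = 240 → 240

240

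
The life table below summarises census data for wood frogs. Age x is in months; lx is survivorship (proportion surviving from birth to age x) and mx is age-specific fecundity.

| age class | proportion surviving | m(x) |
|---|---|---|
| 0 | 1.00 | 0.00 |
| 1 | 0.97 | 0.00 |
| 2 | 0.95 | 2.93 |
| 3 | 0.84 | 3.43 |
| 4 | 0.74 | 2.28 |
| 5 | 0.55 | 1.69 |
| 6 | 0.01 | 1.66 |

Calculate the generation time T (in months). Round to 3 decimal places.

3.098

lx·mx: 0, 0, 2.7835, 2.8812, 1.6872, 0.9295, 0.0166 → R0 = 8.298
x·lx·mx: 0, 0, 5.567, 8.6436, 6.7488, 4.6475, 0.0996 → Σ = 25.7065
T = 25.7065 / 8.298 = 3.097915… → 3.098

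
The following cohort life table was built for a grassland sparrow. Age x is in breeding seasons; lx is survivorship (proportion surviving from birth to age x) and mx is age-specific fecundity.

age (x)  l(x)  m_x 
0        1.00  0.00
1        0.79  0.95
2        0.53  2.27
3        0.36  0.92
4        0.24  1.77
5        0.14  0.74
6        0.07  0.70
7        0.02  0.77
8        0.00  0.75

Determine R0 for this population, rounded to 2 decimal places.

lx·mx by age: 0, 0.7505, 1.2031, 0.3312, 0.4248, 0.1036, 0.049, 0.0154, 0
R0 = Σ lx·mx = 2.8776 → 2.88

2.88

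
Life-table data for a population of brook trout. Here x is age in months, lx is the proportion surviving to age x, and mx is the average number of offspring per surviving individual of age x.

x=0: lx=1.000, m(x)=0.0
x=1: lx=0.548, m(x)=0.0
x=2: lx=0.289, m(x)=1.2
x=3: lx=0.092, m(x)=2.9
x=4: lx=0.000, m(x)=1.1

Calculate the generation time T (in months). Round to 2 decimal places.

lx·mx: 0, 0, 0.3468, 0.2668, 0 → R0 = 0.6136
x·lx·mx: 0, 0, 0.6936, 0.8004, 0 → Σ = 1.494
T = 1.494 / 0.6136 = 2.434811… → 2.43

2.43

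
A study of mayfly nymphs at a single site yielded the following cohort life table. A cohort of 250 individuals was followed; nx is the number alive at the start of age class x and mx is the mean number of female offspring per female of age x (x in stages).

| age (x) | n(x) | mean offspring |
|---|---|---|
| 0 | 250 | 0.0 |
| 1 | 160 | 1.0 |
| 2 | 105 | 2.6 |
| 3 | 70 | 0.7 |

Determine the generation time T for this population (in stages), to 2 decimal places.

lx = nx/n0 = nx/250: 1, 0.64, 0.42, 0.28
lx·mx: 0, 0.64, 1.092, 0.196 → R0 = 1.928
x·lx·mx: 0, 0.64, 2.184, 0.588 → Σ = 3.412
T = 3.412 / 1.928 = 1.76971… → 1.77

1.77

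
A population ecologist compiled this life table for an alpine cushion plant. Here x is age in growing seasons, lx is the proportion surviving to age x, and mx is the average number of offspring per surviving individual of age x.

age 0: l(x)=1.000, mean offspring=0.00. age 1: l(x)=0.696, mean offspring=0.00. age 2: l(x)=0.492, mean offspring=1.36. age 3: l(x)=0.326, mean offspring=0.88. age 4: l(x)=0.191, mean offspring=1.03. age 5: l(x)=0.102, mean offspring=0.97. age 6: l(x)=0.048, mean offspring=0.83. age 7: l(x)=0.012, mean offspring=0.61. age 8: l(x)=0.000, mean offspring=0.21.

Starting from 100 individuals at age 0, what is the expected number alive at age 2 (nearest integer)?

Expected survivors = N0 · l_2 = 100 × 0.492 = 49.2 → 49

49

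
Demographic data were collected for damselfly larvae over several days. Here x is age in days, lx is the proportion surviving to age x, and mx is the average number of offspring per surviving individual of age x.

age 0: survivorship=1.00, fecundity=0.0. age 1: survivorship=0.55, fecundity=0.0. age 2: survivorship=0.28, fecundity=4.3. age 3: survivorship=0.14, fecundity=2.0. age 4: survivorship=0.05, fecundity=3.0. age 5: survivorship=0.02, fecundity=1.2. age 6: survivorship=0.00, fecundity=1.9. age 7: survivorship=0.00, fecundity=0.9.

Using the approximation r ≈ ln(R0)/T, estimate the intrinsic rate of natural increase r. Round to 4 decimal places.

R0 = Σ lx·mx = 0 + 0 + 1.204 + 0.28 + 0.15 + 0.024 + 0 + 0 = 1.658
Σ x·lx·mx = 3.968; T = 3.968/1.658 = 2.39324…
r ≈ ln(R0)/T = ln(1.658)/2.39324… = 0.211266… → 0.2113

0.2113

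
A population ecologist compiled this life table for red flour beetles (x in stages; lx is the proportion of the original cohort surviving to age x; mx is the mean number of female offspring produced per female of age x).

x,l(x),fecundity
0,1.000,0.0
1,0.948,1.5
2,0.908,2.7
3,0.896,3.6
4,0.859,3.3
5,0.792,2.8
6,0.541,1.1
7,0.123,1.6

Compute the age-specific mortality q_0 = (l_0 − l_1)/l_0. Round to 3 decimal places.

q_0 = (l_0 − l_1) / l_0 = (1 − 0.948) / 1
     = 0.052 / 1 = 0.052 → 0.052

0.052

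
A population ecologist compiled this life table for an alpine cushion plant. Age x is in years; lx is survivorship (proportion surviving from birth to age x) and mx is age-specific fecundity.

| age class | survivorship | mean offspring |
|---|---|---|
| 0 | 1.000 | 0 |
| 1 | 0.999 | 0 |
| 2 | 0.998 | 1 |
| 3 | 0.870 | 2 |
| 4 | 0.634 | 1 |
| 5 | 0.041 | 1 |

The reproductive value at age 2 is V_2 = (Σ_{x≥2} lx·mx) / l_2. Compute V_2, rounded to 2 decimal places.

3.42

lx·mx for x ≥ 2: 0.998, 1.74, 0.634, 0.041 → sum = 3.413
V_2 = 3.413 / l_2 = 3.413 / 0.998 = 3.41984… → 3.42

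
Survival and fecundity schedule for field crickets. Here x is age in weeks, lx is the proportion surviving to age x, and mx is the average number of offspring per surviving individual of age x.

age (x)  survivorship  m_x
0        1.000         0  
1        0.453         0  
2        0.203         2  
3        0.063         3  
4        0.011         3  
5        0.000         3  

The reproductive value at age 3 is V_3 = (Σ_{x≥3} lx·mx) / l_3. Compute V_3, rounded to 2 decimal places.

lx·mx for x ≥ 3: 0.189, 0.033, 0 → sum = 0.222
V_3 = 0.222 / l_3 = 0.222 / 0.063 = 3.52381… → 3.52

3.52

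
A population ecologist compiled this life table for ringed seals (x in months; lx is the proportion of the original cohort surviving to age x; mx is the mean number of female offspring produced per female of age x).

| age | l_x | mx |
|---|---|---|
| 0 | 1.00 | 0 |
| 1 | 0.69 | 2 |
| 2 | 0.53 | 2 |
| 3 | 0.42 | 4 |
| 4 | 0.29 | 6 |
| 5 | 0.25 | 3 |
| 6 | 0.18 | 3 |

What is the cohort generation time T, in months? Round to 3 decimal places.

3.145

lx·mx: 0, 1.38, 1.06, 1.68, 1.74, 0.75, 0.54 → R0 = 7.15
x·lx·mx: 0, 1.38, 2.12, 5.04, 6.96, 3.75, 3.24 → Σ = 22.49
T = 22.49 / 7.15 = 3.145455… → 3.145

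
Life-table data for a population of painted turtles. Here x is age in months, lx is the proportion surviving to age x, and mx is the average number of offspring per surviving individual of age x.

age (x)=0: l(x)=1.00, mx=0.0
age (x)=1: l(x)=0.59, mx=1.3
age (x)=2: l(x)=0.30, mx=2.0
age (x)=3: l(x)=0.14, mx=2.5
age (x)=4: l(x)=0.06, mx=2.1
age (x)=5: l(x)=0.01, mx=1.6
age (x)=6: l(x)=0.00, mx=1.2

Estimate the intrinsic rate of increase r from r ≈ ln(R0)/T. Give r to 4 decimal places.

R0 = Σ lx·mx = 0 + 0.767 + 0.6 + 0.35 + 0.126 + 0.016 + 0 = 1.859
Σ x·lx·mx = 3.601; T = 3.601/1.859 = 1.93706…
r ≈ ln(R0)/T = ln(1.859)/1.93706… = 0.320092… → 0.3201

0.3201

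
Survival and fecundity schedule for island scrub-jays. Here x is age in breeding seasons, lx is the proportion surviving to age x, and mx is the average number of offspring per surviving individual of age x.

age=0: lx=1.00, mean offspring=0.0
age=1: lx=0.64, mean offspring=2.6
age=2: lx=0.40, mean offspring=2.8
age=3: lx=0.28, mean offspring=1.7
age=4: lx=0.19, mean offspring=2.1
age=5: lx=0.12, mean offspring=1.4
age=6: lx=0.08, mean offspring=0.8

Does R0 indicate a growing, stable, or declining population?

growing

R0 = Σ lx·mx = 0 + 1.664 + 1.12 + 0.476 + 0.399 + 0.168 + 0.064 = 3.891
R0 > 1, so the population is growing.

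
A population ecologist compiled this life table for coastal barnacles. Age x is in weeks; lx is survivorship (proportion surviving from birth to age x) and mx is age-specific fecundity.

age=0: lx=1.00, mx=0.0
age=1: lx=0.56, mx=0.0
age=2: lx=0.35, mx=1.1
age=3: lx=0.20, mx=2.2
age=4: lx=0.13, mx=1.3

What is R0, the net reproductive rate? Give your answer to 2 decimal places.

0.99

lx·mx by age: 0, 0, 0.385, 0.44, 0.169
R0 = Σ lx·mx = 0.994 → 0.99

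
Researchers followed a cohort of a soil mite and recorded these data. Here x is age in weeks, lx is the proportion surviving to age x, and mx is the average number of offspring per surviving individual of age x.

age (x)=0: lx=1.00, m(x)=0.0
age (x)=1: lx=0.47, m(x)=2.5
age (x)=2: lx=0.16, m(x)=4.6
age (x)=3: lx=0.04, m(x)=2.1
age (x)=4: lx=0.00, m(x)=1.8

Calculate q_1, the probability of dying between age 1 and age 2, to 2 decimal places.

q_1 = (l_1 − l_2) / l_1 = (0.47 − 0.16) / 0.47
     = 0.31 / 0.47 = 0.659574… → 0.66

0.66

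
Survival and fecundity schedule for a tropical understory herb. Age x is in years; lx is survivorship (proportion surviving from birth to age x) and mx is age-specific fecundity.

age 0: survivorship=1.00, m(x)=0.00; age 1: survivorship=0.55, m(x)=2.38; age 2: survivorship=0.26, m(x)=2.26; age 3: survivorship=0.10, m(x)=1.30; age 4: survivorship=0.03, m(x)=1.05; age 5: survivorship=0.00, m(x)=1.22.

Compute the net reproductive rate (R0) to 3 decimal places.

2.058

lx·mx by age: 0, 1.309, 0.5876, 0.13, 0.0315, 0
R0 = Σ lx·mx = 2.0581 → 2.058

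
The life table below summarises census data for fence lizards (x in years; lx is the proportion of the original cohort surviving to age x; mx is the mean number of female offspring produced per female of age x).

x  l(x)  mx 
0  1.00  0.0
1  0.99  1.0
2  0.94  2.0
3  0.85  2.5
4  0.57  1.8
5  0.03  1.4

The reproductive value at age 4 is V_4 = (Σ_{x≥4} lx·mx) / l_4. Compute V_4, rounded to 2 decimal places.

1.87

lx·mx for x ≥ 4: 1.026, 0.042 → sum = 1.068
V_4 = 1.068 / l_4 = 1.068 / 0.57 = 1.873684… → 1.87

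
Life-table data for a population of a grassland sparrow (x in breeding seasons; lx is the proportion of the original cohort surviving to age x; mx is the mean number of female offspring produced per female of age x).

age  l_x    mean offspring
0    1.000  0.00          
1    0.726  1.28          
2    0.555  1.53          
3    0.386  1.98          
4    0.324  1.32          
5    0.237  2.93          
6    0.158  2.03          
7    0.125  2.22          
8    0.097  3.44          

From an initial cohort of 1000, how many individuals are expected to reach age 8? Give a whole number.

97

Expected survivors = N0 · l_8 = 1000 × 0.097 = 97 → 97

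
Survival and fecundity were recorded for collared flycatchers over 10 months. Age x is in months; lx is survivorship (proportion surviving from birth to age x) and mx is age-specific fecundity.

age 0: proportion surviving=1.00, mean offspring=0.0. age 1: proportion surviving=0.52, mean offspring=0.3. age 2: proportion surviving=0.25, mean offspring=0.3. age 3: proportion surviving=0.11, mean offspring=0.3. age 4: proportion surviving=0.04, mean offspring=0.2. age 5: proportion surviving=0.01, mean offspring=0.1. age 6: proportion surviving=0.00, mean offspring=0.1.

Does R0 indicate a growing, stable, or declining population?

R0 = Σ lx·mx = 0 + 0.156 + 0.075 + 0.033 + 0.008 + 0.001 + 0 = 0.273
R0 < 1, so the population is declining.

declining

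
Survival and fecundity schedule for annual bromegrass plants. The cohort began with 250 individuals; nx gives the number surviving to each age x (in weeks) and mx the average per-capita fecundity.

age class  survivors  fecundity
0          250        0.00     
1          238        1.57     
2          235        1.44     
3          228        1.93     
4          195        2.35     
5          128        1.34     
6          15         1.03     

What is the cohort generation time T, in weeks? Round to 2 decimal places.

lx = nx/n0 = nx/250: 1, 0.952, 0.94, 0.912, 0.78, 0.512, 0.06
lx·mx: 0, 1.49464, 1.3536, 1.76016, 1.833, 0.68608, 0.0618 → R0 = 7.18928
x·lx·mx: 0, 1.49464, 2.7072, 5.28048, 7.332, 3.4304, 0.3708 → Σ = 20.61552
T = 20.61552 / 7.18928 = 2.867536… → 2.87

2.87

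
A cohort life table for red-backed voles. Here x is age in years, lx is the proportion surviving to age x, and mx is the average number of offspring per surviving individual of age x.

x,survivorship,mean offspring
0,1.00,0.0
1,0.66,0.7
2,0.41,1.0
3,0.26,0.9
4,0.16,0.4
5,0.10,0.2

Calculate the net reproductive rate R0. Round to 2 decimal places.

lx·mx by age: 0, 0.462, 0.41, 0.234, 0.064, 0.02
R0 = Σ lx·mx = 1.19 → 1.19

1.19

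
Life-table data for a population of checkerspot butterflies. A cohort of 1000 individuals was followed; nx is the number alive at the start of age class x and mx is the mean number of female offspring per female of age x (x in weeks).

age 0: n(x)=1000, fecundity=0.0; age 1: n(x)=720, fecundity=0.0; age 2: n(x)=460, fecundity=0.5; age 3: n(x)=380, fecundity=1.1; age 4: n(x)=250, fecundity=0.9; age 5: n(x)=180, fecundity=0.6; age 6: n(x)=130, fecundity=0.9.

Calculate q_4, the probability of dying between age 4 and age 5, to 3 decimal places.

lx = nx/n0 = nx/1000: 1, 0.72, 0.46, 0.38, 0.25, 0.18, 0.13
q_4 = (l_4 − l_5) / l_4 = (0.25 − 0.18) / 0.25
     = 0.07 / 0.25 = 0.28 → 0.280

0.280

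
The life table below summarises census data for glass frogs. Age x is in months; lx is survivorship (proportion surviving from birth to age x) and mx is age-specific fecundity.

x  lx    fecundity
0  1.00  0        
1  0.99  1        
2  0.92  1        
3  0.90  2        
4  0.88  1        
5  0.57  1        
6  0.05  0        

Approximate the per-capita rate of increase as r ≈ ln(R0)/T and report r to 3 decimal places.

R0 = Σ lx·mx = 0 + 0.99 + 0.92 + 1.8 + 0.88 + 0.57 + 0 = 5.16
Σ x·lx·mx = 14.6; T = 14.6/5.16 = 2.82946…
r ≈ ln(R0)/T = ln(5.16)/2.82946… = 0.57995… → 0.580

0.580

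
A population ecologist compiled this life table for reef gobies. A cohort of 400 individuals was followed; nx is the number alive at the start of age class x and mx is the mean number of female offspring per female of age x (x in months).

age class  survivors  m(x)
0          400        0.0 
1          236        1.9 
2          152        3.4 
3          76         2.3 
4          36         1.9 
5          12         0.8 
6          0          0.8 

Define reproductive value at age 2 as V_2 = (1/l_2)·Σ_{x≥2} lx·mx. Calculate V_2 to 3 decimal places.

lx = nx/n0 = nx/400: 1, 0.59, 0.38, 0.19, 0.09, 0.03, 0
lx·mx for x ≥ 2: 1.292, 0.437, 0.171, 0.024, 0 → sum = 1.924
V_2 = 1.924 / l_2 = 1.924 / 0.38 = 5.063158… → 5.063

5.063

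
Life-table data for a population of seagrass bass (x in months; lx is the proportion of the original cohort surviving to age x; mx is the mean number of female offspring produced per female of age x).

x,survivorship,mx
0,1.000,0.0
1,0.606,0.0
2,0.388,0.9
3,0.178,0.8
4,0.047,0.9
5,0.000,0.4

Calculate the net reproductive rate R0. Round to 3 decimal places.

0.534

lx·mx by age: 0, 0, 0.3492, 0.1424, 0.0423, 0
R0 = Σ lx·mx = 0.5339 → 0.534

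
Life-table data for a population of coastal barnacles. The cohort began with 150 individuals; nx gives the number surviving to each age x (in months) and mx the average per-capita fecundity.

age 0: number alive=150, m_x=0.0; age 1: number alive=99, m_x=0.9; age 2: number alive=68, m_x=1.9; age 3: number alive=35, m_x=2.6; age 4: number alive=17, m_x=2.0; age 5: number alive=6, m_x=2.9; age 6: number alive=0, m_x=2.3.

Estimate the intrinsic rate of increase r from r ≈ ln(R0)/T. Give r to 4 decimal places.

0.3752

lx = nx/n0 = nx/150: 1, 0.66, 0.45333…, 0.23333…, 0.11333…, 0.04, 0
R0 = Σ lx·mx = 0 + 0.594 + 0.86133… + 0.60667… + 0.22667… + 0.116 + 0 = 2.404667…
Σ x·lx·mx = 5.623333…; T = 5.623333…/2.404667… = 2.33851…
r ≈ ln(R0)/T = ln(2.404667…)/2.33851… = 0.375201… → 0.3752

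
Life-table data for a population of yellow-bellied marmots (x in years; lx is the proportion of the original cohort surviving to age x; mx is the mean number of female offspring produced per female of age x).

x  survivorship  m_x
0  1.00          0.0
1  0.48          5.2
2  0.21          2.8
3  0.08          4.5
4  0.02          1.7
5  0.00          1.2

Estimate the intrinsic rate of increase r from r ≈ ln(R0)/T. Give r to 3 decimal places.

0.887

R0 = Σ lx·mx = 0 + 2.496 + 0.588 + 0.36 + 0.034 + 0 = 3.478
Σ x·lx·mx = 4.888; T = 4.888/3.478 = 1.40541…
r ≈ ln(R0)/T = ln(3.478)/1.40541… = 0.8869… → 0.887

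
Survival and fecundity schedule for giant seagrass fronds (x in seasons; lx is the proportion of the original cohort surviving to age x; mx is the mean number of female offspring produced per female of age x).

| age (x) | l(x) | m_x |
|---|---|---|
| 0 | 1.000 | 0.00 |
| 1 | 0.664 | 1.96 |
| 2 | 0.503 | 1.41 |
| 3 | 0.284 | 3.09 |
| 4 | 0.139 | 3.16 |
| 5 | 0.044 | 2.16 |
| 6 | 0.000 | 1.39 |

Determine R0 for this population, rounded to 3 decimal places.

3.423

lx·mx by age: 0, 1.30144, 0.70923, 0.87756, 0.43924, 0.09504, 0
R0 = Σ lx·mx = 3.42251 → 3.423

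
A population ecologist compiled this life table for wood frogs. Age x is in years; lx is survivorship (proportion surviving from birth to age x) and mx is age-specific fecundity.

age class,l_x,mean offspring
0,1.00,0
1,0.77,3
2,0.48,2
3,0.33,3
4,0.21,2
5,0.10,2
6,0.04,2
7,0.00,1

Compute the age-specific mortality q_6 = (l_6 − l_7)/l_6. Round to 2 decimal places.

q_6 = (l_6 − l_7) / l_6 = (0.04 − 0) / 0.04
     = 0.04 / 0.04 = 1 → 1.00

1.00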